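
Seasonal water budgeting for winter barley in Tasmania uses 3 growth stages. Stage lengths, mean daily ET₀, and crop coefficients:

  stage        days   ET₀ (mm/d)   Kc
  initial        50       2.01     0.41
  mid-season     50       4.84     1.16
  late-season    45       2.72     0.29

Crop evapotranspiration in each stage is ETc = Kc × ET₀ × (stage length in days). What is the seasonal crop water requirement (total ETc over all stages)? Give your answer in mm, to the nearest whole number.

initial: 0.41 × 2.01 × 50 = 41.21 mm
mid-season: 1.16 × 4.84 × 50 = 280.72 mm
late-season: 0.29 × 2.72 × 45 = 35.50 mm
Seasonal total = 357.43 mm

357 mm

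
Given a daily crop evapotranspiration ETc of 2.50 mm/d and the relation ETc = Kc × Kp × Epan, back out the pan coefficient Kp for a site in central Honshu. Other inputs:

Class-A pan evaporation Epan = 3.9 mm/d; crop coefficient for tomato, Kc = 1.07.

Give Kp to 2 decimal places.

0.60

ETc = Kc × Kp × Epan  ⇒  Kp = ETc / (Kc × Epan)
Kp = 2.50 / (1.07 × 3.9) = 2.50 / 4.173 = 0.5991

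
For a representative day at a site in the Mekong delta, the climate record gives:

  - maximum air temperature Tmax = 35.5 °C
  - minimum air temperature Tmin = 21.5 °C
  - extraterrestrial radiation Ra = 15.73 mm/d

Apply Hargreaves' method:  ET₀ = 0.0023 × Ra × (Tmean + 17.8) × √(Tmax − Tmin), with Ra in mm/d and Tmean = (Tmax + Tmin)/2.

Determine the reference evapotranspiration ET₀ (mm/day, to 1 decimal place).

6.3 mm/day

Tmean = (35.5 + 21.5)/2 = 28.50 °C
ET₀ = 0.0023 × 15.73 × (28.50 + 17.8) × √14.0 = 0.0023 × 15.73 × 46.30 × 3.7417 = 6.2677 mm/d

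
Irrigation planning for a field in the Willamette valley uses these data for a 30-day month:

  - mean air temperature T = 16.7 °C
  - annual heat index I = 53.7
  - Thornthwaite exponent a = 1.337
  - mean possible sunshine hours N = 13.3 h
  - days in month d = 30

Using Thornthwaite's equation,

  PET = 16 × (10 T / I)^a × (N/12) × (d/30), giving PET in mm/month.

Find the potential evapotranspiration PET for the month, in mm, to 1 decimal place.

80.8 mm

10T/I = 10 × 16.7 / 53.7 = 3.1099
(10T/I)^a = 3.1099^1.337 = 4.5583
Uncorrected PET = 16 × 4.5583 = 72.933 mm
Correction = (N/12)(d/30) = (13.3/12)(30/30) = 1.1083
PET = 72.933 × 1.1083 = 80.832 mm/month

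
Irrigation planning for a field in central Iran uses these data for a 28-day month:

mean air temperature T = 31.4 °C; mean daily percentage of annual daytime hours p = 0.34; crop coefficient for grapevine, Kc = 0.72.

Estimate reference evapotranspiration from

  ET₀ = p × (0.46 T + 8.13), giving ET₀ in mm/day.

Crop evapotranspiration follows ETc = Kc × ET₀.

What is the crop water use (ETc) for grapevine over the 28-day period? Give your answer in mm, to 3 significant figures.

155 mm

ET₀ = 0.34 × (0.46 × 31.4 + 8.13) = 0.34 × 22.574 = 7.6752 mm/d
ETc = Kc × ET₀ = 0.72 × 7.6752 = 5.5261 mm/d
Over 28 days: 5.5261 × 28 = 154.731 mm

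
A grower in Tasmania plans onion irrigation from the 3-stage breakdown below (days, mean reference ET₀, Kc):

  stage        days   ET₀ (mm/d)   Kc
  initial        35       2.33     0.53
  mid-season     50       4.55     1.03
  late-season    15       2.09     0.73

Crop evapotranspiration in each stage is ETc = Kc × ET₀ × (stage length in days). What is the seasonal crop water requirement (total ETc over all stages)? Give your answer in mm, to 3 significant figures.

initial: 0.53 × 2.33 × 35 = 43.22 mm
mid-season: 1.03 × 4.55 × 50 = 234.33 mm
late-season: 0.73 × 2.09 × 15 = 22.89 mm
Seasonal total = 300.44 mm

300 mm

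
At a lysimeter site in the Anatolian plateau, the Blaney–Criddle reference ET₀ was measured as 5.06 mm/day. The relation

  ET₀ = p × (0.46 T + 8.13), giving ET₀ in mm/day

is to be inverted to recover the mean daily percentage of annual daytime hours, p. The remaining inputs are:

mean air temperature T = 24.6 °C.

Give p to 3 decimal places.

0.260

p = ET₀ / (0.46 T + 8.13) = 5.06 / (0.46 × 24.6 + 8.13) = 5.06 / 19.446 = 0.2602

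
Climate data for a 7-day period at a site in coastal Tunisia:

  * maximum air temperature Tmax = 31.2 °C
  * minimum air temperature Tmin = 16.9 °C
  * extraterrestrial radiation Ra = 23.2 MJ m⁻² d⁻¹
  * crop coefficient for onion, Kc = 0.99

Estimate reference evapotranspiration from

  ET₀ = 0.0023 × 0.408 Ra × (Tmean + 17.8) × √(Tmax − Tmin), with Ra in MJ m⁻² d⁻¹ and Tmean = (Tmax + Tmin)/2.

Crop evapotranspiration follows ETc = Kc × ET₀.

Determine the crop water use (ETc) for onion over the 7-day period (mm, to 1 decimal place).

Tmean = (31.2 + 16.9)/2 = 24.05 °C
0.408 Ra = 0.408 × 23.2 = 9.4656 mm/d equivalent
ET₀ = 0.0023 × 9.4656 × (24.05 + 17.8) × √14.3 = 0.0023 × 9.4656 × 41.85 × 3.7815 = 3.4454 mm/d
ETc = Kc × ET₀ = 0.99 × 3.4454 = 3.4109 mm/d
Over 7 days: 3.4109 × 7 = 23.876 mm

23.9 mm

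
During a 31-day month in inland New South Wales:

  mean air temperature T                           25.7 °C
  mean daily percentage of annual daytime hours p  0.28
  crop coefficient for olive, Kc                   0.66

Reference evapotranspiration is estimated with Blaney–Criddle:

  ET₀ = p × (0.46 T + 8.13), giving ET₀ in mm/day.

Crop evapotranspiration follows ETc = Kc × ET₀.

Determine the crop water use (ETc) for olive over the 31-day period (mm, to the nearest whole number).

114 mm

ET₀ = 0.28 × (0.46 × 25.7 + 8.13) = 0.28 × 19.952 = 5.5866 mm/d
ETc = Kc × ET₀ = 0.66 × 5.5866 = 3.6872 mm/d
Over 31 days: 3.6872 × 31 = 114.303 mm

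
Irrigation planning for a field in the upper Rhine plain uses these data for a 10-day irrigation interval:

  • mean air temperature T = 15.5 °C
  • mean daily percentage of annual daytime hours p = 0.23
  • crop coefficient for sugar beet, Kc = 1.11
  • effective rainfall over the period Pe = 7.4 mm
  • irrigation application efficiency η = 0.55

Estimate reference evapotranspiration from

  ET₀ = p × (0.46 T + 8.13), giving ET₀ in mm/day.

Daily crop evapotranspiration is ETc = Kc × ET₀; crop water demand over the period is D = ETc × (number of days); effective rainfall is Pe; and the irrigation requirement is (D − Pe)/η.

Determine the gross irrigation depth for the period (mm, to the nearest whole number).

57 mm

ET₀ = 0.23 × (0.46 × 15.5 + 8.13) = 0.23 × 15.260 = 3.5098 mm/d
ETc = Kc × ET₀ = 1.11 × 3.5098 = 3.8959 mm/d
Crop demand D = ETc × 10 d = 3.8959 × 10 = 38.959 mm
D − Pe = 38.959 − 7.4 = 31.559 mm
Gross irrigation = 31.559 / 0.55 = 57.380 mm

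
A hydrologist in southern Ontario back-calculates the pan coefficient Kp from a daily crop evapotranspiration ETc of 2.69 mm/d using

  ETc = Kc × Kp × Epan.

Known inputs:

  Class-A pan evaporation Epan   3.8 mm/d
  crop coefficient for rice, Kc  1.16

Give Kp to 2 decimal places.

ETc = Kc × Kp × Epan  ⇒  Kp = ETc / (Kc × Epan)
Kp = 2.69 / (1.16 × 3.8) = 2.69 / 4.408 = 0.6103

0.61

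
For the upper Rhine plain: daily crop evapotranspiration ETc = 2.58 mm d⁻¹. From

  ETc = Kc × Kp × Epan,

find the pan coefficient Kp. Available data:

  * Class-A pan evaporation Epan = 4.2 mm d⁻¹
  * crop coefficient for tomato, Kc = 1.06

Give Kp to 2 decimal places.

ETc = Kc × Kp × Epan  ⇒  Kp = ETc / (Kc × Epan)
Kp = 2.58 / (1.06 × 4.2) = 2.58 / 4.452 = 0.5795

0.58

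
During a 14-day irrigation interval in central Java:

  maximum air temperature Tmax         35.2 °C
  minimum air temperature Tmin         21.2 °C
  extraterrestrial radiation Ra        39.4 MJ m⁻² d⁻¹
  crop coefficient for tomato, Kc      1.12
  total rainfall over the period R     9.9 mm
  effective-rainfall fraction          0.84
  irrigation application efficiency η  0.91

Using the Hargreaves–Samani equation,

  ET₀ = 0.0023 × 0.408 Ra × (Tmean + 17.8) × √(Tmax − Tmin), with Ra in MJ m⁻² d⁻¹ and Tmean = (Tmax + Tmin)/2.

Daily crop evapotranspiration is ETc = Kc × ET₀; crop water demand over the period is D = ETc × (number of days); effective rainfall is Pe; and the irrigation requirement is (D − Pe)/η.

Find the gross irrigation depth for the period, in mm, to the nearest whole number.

101 mm

Tmean = (35.2 + 21.2)/2 = 28.20 °C
0.408 Ra = 0.408 × 39.4 = 16.0752 mm/d equivalent
ET₀ = 0.0023 × 16.0752 × (28.20 + 17.8) × √14.0 = 0.0023 × 16.0752 × 46.00 × 3.7417 = 6.3637 mm/d
ETc = Kc × ET₀ = 1.12 × 6.3637 = 7.1273 mm/d
Crop demand D = ETc × 14 d = 7.1273 × 14 = 99.782 mm
Pe = 0.84 × 9.9 = 8.316 mm
D − Pe = 99.782 − 8.316 = 91.466 mm
Gross irrigation = 91.466 / 0.91 = 100.512 mm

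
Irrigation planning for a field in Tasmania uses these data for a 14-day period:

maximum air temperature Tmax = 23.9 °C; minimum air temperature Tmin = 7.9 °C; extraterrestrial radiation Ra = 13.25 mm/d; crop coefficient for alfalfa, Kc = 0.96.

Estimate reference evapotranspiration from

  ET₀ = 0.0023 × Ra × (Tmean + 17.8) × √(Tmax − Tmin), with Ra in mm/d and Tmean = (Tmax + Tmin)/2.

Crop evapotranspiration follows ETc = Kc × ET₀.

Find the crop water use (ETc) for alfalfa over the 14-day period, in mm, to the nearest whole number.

55 mm

Tmean = (23.9 + 7.9)/2 = 15.90 °C
ET₀ = 0.0023 × 13.25 × (15.90 + 17.8) × √16.0 = 0.0023 × 13.25 × 33.70 × 4.0000 = 4.1080 mm/d
ETc = Kc × ET₀ = 0.96 × 4.1080 = 3.9437 mm/d
Over 14 days: 3.9437 × 14 = 55.212 mm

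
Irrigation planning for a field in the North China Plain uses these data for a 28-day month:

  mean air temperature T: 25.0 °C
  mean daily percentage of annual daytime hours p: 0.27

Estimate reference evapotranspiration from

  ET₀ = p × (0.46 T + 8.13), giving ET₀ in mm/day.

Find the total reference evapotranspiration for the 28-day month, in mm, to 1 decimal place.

148.4 mm

ET₀ = 0.27 × (0.46 × 25.0 + 8.13) = 0.27 × 19.630 = 5.3001 mm/d
Monthly total = 5.3001 × 28 = 148.403 mm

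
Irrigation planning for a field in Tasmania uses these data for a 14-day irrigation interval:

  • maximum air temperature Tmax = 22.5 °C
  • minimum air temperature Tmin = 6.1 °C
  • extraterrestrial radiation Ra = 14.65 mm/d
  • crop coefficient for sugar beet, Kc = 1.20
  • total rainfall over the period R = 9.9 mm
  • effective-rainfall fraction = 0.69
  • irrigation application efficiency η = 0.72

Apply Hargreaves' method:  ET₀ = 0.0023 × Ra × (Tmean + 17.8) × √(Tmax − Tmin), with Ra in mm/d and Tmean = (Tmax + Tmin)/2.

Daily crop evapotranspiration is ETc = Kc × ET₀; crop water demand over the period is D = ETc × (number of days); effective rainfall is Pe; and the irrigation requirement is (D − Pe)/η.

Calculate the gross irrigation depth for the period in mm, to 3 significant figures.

92.7 mm

Tmean = (22.5 + 6.1)/2 = 14.30 °C
ET₀ = 0.0023 × 14.65 × (14.30 + 17.8) × √16.4 = 0.0023 × 14.65 × 32.10 × 4.0497 = 4.3802 mm/d
ETc = Kc × ET₀ = 1.20 × 4.3802 = 5.2562 mm/d
Crop demand D = ETc × 14 d = 5.2562 × 14 = 73.587 mm
Pe = 0.69 × 9.9 = 6.831 mm
D − Pe = 73.587 − 6.831 = 66.756 mm
Gross irrigation = 66.756 / 0.72 = 92.717 mm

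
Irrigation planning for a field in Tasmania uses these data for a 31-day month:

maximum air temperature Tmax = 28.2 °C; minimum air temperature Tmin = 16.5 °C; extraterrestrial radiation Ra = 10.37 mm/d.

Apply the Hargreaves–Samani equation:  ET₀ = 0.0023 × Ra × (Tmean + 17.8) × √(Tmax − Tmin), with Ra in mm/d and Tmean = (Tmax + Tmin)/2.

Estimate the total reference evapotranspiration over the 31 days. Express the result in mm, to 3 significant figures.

102 mm

Tmean = (28.2 + 16.5)/2 = 22.35 °C
ET₀ = 0.0023 × 10.37 × (22.35 + 17.8) × √11.7 = 0.0023 × 10.37 × 40.15 × 3.4205 = 3.2755 mm/d
Over 31 days: 3.2755 × 31 = 101.541 mm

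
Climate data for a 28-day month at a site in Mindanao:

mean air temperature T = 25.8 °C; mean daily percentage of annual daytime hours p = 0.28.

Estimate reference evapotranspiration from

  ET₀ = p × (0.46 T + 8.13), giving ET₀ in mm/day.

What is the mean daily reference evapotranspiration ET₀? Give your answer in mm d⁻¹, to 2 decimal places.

ET₀ = 0.28 × (0.46 × 25.8 + 8.13) = 0.28 × 19.998 = 5.5994 mm/d

5.60 mm d⁻¹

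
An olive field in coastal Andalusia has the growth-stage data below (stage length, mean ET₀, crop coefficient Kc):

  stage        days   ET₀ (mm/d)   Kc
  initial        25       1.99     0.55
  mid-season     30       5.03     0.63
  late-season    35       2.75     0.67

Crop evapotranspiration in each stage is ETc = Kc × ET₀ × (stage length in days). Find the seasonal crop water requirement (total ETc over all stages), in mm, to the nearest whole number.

187 mm

initial: 0.55 × 1.99 × 25 = 27.36 mm
mid-season: 0.63 × 5.03 × 30 = 95.07 mm
late-season: 0.67 × 2.75 × 35 = 64.49 mm
Seasonal total = 186.92 mm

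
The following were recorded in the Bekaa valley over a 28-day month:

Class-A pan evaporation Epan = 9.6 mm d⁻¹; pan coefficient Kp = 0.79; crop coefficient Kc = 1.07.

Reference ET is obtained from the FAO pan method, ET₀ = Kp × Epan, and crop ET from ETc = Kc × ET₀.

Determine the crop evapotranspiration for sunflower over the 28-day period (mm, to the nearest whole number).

227 mm

ET₀ = 0.79 × 9.6 = 7.5840 mm/d
ETc = Kc × ET₀ = 1.07 × 7.5840 = 8.1149 mm/d
Over 28 days: 8.1149 × 28 = 227.217 mm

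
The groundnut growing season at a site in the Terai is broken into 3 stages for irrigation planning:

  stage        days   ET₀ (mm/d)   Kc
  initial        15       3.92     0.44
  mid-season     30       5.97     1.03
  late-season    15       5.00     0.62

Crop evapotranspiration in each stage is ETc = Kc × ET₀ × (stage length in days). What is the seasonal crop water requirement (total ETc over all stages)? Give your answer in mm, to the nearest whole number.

257 mm

initial: 0.44 × 3.92 × 15 = 25.87 mm
mid-season: 1.03 × 5.97 × 30 = 184.47 mm
late-season: 0.62 × 5.00 × 15 = 46.50 mm
Seasonal total = 256.84 mm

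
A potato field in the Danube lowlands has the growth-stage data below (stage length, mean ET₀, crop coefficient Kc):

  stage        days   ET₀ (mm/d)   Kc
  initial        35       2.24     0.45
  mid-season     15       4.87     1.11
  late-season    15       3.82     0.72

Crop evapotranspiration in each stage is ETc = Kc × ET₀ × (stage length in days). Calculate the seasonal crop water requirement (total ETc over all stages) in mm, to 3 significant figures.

158 mm

initial: 0.45 × 2.24 × 35 = 35.28 mm
mid-season: 1.11 × 4.87 × 15 = 81.09 mm
late-season: 0.72 × 3.82 × 15 = 41.26 mm
Seasonal total = 157.63 mm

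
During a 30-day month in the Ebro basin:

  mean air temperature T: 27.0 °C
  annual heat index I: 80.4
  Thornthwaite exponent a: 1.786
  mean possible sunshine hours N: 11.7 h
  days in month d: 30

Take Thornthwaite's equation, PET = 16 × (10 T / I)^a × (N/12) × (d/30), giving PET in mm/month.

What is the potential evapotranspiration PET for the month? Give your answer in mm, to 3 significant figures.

136 mm

10T/I = 10 × 27.0 / 80.4 = 3.3582
(10T/I)^a = 3.3582^1.786 = 8.7021
Uncorrected PET = 16 × 8.7021 = 139.234 mm
Correction = (N/12)(d/30) = (11.7/12)(30/30) = 0.9750
PET = 139.234 × 0.9750 = 135.753 mm/month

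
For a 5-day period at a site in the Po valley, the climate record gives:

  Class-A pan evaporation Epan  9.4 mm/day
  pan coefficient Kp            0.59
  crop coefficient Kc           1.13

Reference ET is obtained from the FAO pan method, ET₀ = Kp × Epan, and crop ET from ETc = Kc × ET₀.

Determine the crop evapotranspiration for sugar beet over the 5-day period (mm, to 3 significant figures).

31.3 mm

ET₀ = 0.59 × 9.4 = 5.5460 mm/d
ETc = Kc × ET₀ = 1.13 × 5.5460 = 6.2670 mm/d
Over 5 days: 6.2670 × 5 = 31.335 mm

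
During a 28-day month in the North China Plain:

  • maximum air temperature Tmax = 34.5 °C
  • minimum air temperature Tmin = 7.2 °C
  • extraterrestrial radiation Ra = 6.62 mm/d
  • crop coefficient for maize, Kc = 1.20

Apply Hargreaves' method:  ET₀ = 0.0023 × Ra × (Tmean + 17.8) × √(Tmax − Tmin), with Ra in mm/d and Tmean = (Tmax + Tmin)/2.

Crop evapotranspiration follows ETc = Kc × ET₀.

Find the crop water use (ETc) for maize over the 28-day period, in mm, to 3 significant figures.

Tmean = (34.5 + 7.2)/2 = 20.85 °C
ET₀ = 0.0023 × 6.62 × (20.85 + 17.8) × √27.3 = 0.0023 × 6.62 × 38.65 × 5.2249 = 3.0748 mm/d
ETc = Kc × ET₀ = 1.20 × 3.0748 = 3.6898 mm/d
Over 28 days: 3.6898 × 28 = 103.314 mm

103 mm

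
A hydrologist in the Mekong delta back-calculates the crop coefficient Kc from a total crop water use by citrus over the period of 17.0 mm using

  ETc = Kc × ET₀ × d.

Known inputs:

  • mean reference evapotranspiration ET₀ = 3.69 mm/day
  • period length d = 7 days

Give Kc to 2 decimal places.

0.66

ETc = Kc × ET₀ × d  ⇒  Kc = ETc / (ET₀ × d)
Kc = 17.0 / (3.69 × 7) = 17.0 / 25.83 = 0.6581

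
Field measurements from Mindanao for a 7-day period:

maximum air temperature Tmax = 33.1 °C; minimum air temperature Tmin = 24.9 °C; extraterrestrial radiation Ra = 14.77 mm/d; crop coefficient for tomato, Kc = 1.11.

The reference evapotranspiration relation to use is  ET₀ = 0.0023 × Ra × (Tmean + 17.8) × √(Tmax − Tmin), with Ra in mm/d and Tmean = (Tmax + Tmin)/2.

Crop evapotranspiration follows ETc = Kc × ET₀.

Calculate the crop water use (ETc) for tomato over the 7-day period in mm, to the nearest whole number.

Tmean = (33.1 + 24.9)/2 = 29.00 °C
ET₀ = 0.0023 × 14.77 × (29.00 + 17.8) × √8.2 = 0.0023 × 14.77 × 46.80 × 2.8636 = 4.5527 mm/d
ETc = Kc × ET₀ = 1.11 × 4.5527 = 5.0535 mm/d
Over 7 days: 5.0535 × 7 = 35.375 mm

35 mm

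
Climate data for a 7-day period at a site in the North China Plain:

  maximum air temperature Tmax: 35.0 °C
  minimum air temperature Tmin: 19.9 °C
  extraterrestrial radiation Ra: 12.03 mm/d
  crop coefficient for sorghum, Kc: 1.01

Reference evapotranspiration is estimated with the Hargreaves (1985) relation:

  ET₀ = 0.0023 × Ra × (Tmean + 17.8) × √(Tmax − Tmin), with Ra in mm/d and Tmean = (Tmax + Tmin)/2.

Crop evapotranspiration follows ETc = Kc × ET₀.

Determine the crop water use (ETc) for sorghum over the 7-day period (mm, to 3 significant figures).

Tmean = (35.0 + 19.9)/2 = 27.45 °C
ET₀ = 0.0023 × 12.03 × (27.45 + 17.8) × √15.1 = 0.0023 × 12.03 × 45.25 × 3.8859 = 4.8652 mm/d
ETc = Kc × ET₀ = 1.01 × 4.8652 = 4.9139 mm/d
Over 7 days: 4.9139 × 7 = 34.397 mm

34.4 mm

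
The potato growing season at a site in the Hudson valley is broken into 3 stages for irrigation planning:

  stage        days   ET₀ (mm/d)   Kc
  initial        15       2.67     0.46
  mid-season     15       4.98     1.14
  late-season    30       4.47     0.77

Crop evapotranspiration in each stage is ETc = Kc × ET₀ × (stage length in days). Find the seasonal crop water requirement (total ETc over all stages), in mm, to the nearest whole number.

207 mm

initial: 0.46 × 2.67 × 15 = 18.42 mm
mid-season: 1.14 × 4.98 × 15 = 85.16 mm
late-season: 0.77 × 4.47 × 30 = 103.26 mm
Seasonal total = 206.84 mm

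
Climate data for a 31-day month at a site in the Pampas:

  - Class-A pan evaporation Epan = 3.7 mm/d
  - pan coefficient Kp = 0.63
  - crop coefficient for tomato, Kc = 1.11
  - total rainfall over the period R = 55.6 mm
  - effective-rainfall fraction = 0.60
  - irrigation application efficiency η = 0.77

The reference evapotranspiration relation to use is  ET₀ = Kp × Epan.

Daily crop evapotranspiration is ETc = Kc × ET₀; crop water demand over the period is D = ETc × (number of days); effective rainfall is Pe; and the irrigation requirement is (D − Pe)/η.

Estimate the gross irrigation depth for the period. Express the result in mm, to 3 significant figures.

ET₀ = 0.63 × 3.7 = 2.3310 mm/d
ETc = Kc × ET₀ = 1.11 × 2.3310 = 2.5874 mm/d
Crop demand D = ETc × 31 d = 2.5874 × 31 = 80.209 mm
Pe = 0.60 × 55.6 = 33.360 mm
D − Pe = 80.209 − 33.360 = 46.849 mm
Gross irrigation = 46.849 / 0.77 = 60.843 mm

60.8 mm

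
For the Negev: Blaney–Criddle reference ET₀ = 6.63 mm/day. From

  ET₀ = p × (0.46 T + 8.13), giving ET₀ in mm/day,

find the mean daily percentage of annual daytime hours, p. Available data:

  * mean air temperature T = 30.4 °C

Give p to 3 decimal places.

p = ET₀ / (0.46 T + 8.13) = 6.63 / (0.46 × 30.4 + 8.13) = 6.63 / 22.114 = 0.2998

0.300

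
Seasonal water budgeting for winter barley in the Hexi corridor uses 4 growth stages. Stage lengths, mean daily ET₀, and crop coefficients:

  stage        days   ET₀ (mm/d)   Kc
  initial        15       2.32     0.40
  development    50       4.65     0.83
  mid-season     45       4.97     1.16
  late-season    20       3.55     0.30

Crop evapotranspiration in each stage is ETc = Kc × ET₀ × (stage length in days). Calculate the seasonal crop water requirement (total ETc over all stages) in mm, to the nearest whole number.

488 mm

initial: 0.40 × 2.32 × 15 = 13.92 mm
development: 0.83 × 4.65 × 50 = 192.98 mm
mid-season: 1.16 × 4.97 × 45 = 259.43 mm
late-season: 0.30 × 3.55 × 20 = 21.30 mm
Seasonal total = 487.63 mm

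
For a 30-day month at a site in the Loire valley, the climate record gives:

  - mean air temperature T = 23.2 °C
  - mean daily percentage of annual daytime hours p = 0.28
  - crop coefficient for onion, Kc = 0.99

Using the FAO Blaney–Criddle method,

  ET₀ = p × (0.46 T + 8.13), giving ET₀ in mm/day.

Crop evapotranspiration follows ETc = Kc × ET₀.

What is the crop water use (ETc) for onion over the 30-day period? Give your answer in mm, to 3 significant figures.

ET₀ = 0.28 × (0.46 × 23.2 + 8.13) = 0.28 × 18.802 = 5.2646 mm/d
ETc = Kc × ET₀ = 0.99 × 5.2646 = 5.2120 mm/d
Over 30 days: 5.2120 × 30 = 156.360 mm

156 mm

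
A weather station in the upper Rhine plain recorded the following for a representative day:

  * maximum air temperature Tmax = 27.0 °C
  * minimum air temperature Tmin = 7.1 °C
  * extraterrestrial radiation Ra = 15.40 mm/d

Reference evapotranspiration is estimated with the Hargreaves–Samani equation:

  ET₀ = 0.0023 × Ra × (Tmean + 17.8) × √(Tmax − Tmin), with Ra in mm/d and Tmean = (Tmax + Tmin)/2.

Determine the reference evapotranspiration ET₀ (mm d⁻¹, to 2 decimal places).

Tmean = (27.0 + 7.1)/2 = 17.05 °C
ET₀ = 0.0023 × 15.40 × (17.05 + 17.8) × √19.9 = 0.0023 × 15.40 × 34.85 × 4.4609 = 5.5065 mm/d

5.51 mm d⁻¹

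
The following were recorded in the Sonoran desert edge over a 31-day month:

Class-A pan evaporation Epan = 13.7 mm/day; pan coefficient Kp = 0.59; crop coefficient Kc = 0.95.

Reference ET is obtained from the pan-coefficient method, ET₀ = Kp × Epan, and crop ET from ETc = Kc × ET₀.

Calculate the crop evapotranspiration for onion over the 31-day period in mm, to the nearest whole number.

238 mm

ET₀ = 0.59 × 13.7 = 8.0830 mm/d
ETc = Kc × ET₀ = 0.95 × 8.0830 = 7.6789 mm/d
Over 31 days: 7.6789 × 31 = 238.046 mm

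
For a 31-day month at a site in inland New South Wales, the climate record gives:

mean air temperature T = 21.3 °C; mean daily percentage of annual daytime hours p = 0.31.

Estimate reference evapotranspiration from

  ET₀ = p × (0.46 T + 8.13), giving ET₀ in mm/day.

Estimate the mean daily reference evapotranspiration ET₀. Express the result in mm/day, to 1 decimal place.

ET₀ = 0.31 × (0.46 × 21.3 + 8.13) = 0.31 × 17.928 = 5.5577 mm/d

5.6 mm/day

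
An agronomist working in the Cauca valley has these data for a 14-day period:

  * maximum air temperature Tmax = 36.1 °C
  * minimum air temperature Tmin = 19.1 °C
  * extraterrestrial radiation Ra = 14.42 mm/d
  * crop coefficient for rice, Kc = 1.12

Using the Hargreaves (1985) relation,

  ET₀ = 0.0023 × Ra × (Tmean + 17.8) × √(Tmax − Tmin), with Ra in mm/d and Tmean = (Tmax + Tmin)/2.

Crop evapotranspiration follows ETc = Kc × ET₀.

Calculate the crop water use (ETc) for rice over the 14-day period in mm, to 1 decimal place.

Tmean = (36.1 + 19.1)/2 = 27.60 °C
ET₀ = 0.0023 × 14.42 × (27.60 + 17.8) × √17.0 = 0.0023 × 14.42 × 45.40 × 4.1231 = 6.2083 mm/d
ETc = Kc × ET₀ = 1.12 × 6.2083 = 6.9533 mm/d
Over 14 days: 6.9533 × 14 = 97.346 mm

97.3 mm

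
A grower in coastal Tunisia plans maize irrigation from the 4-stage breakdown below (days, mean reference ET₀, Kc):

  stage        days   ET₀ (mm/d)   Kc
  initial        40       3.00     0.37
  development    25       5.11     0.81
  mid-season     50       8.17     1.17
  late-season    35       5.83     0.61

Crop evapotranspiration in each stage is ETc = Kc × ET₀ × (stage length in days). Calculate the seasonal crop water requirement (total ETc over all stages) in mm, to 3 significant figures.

750 mm

initial: 0.37 × 3.00 × 40 = 44.40 mm
development: 0.81 × 5.11 × 25 = 103.48 mm
mid-season: 1.17 × 8.17 × 50 = 477.95 mm
late-season: 0.61 × 5.83 × 35 = 124.47 mm
Seasonal total = 750.30 mm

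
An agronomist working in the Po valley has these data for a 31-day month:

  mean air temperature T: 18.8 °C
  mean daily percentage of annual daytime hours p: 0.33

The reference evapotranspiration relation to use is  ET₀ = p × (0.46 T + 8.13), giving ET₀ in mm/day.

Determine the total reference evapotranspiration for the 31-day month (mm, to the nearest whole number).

172 mm

ET₀ = 0.33 × (0.46 × 18.8 + 8.13) = 0.33 × 16.778 = 5.5367 mm/d
Monthly total = 5.5367 × 31 = 171.638 mm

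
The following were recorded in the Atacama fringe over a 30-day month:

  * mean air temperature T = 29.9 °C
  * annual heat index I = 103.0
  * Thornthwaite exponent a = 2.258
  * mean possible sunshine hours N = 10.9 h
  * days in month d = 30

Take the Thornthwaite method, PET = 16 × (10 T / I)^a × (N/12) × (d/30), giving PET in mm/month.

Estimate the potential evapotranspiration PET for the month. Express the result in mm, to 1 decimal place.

10T/I = 10 × 29.9 / 103.0 = 2.9029
(10T/I)^a = 2.9029^2.258 = 11.0937
Uncorrected PET = 16 × 11.0937 = 177.499 mm
Correction = (N/12)(d/30) = (10.9/12)(30/30) = 0.9083
PET = 177.499 × 0.9083 = 161.222 mm/month

161.2 mm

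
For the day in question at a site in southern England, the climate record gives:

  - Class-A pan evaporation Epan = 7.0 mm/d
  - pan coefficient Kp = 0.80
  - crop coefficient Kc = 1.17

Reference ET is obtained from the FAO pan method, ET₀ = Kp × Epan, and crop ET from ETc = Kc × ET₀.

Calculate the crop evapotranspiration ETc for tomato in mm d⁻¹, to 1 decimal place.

6.6 mm d⁻¹

ET₀ = 0.80 × 7.0 = 5.6000 mm/d
ETc = Kc × ET₀ = 1.17 × 5.6000 = 6.5520 mm/d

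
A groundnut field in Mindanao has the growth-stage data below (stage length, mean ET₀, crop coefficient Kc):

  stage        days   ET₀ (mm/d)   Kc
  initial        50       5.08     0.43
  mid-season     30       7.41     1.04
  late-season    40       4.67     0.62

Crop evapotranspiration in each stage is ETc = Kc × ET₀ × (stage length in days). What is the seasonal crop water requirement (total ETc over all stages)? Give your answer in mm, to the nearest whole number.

initial: 0.43 × 5.08 × 50 = 109.22 mm
mid-season: 1.04 × 7.41 × 30 = 231.19 mm
late-season: 0.62 × 4.67 × 40 = 115.82 mm
Seasonal total = 456.23 mm

456 mm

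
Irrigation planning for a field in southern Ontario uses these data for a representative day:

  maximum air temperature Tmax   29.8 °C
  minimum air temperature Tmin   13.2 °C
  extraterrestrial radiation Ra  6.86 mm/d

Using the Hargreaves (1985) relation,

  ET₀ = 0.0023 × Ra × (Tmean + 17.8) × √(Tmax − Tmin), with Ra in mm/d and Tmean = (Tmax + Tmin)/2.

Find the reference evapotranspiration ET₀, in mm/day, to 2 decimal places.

2.53 mm/day

Tmean = (29.8 + 13.2)/2 = 21.50 °C
ET₀ = 0.0023 × 6.86 × (21.50 + 17.8) × √16.6 = 0.0023 × 6.86 × 39.30 × 4.0743 = 2.5264 mm/d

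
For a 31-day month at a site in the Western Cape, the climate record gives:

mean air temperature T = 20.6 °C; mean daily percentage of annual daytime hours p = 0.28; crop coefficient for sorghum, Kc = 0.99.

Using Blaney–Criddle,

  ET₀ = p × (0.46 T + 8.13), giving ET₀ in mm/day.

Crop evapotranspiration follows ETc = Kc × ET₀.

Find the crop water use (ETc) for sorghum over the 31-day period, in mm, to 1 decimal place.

ET₀ = 0.28 × (0.46 × 20.6 + 8.13) = 0.28 × 17.606 = 4.9297 mm/d
ETc = Kc × ET₀ = 0.99 × 4.9297 = 4.8804 mm/d
Over 31 days: 4.8804 × 31 = 151.292 mm

151.3 mm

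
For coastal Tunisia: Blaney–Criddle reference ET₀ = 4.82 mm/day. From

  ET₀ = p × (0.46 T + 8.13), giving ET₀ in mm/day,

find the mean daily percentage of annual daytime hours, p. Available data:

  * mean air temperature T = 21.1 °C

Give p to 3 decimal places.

p = ET₀ / (0.46 T + 8.13) = 4.82 / (0.46 × 21.1 + 8.13) = 4.82 / 17.836 = 0.2702

0.270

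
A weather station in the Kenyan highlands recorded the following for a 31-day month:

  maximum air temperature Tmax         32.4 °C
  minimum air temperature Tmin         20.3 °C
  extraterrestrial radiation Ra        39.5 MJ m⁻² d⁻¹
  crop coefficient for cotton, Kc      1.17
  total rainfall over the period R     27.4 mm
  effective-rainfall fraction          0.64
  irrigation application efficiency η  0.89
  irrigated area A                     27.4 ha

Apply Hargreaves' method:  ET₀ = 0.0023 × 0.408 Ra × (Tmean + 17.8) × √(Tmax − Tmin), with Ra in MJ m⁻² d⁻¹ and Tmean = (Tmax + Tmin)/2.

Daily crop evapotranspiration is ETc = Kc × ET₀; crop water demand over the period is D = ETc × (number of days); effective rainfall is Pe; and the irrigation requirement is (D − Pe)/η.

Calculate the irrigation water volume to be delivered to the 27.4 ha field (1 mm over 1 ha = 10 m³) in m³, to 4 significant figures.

58170 m³

Tmean = (32.4 + 20.3)/2 = 26.35 °C
0.408 Ra = 0.408 × 39.5 = 16.1160 mm/d equivalent
ET₀ = 0.0023 × 16.1160 × (26.35 + 17.8) × √12.1 = 0.0023 × 16.1160 × 44.15 × 3.4785 = 5.6926 mm/d
ETc = Kc × ET₀ = 1.17 × 5.6926 = 6.6603 mm/d
Crop demand D = ETc × 31 d = 6.6603 × 31 = 206.469 mm
Pe = 0.64 × 27.4 = 17.536 mm
D − Pe = 206.469 − 17.536 = 188.933 mm
Gross irrigation = 188.933 / 0.89 = 212.284 mm
Volume = 212.284 mm × 27.4 ha × 10 = 58165.8 m³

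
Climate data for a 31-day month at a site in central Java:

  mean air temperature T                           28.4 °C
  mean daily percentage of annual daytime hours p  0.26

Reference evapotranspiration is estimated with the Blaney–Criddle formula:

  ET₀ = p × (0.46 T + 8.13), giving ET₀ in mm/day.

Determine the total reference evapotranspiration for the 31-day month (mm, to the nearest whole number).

171 mm

ET₀ = 0.26 × (0.46 × 28.4 + 8.13) = 0.26 × 21.194 = 5.5104 mm/d
Monthly total = 5.5104 × 31 = 170.822 mm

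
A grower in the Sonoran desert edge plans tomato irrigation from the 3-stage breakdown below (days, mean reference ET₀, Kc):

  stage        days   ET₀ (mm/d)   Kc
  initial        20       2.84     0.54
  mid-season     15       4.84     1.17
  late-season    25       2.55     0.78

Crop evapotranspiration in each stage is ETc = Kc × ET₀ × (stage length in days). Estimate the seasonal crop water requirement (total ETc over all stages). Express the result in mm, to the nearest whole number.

initial: 0.54 × 2.84 × 20 = 30.67 mm
mid-season: 1.17 × 4.84 × 15 = 84.94 mm
late-season: 0.78 × 2.55 × 25 = 49.73 mm
Seasonal total = 165.34 mm

165 mm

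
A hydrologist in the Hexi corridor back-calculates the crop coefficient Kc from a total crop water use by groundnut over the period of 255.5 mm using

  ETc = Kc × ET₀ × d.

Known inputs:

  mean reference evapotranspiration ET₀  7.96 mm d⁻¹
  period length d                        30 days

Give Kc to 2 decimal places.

1.07

ETc = Kc × ET₀ × d  ⇒  Kc = ETc / (ET₀ × d)
Kc = 255.5 / (7.96 × 30) = 255.5 / 238.80 = 1.0699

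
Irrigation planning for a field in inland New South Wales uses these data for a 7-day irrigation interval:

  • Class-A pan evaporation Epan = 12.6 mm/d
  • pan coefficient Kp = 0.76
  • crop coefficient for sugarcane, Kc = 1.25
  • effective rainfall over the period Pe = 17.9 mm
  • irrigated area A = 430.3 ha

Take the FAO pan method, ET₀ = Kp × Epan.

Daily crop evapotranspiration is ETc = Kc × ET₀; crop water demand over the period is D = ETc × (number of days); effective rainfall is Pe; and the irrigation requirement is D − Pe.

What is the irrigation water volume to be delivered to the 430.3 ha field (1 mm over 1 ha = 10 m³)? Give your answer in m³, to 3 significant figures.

ET₀ = 0.76 × 12.6 = 9.5760 mm/d
ETc = Kc × ET₀ = 1.25 × 9.5760 = 11.9700 mm/d
Crop demand D = ETc × 7 d = 11.9700 × 7 = 83.790 mm
D − Pe = 83.790 − 17.9 = 65.890 mm
Volume = 65.890 mm × 430.3 ha × 10 = 283524.7 m³

284000 m³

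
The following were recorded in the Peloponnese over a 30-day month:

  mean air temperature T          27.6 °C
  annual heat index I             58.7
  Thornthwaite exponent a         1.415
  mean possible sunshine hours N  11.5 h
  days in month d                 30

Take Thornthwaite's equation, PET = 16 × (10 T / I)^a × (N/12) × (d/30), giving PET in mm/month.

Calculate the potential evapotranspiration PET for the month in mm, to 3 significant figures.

10T/I = 10 × 27.6 / 58.7 = 4.7019
(10T/I)^a = 4.7019^1.415 = 8.9385
Uncorrected PET = 16 × 8.9385 = 143.016 mm
Correction = (N/12)(d/30) = (11.5/12)(30/30) = 0.9583
PET = 143.016 × 0.9583 = 137.052 mm/month

137 mm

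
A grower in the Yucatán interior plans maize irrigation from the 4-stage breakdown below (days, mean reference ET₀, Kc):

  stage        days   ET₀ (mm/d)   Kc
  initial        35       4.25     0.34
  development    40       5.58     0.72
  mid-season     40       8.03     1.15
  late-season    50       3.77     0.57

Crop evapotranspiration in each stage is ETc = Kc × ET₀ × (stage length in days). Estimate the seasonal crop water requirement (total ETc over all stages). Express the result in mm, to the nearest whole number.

initial: 0.34 × 4.25 × 35 = 50.58 mm
development: 0.72 × 5.58 × 40 = 160.70 mm
mid-season: 1.15 × 8.03 × 40 = 369.38 mm
late-season: 0.57 × 3.77 × 50 = 107.45 mm
Seasonal total = 688.11 mm

688 mm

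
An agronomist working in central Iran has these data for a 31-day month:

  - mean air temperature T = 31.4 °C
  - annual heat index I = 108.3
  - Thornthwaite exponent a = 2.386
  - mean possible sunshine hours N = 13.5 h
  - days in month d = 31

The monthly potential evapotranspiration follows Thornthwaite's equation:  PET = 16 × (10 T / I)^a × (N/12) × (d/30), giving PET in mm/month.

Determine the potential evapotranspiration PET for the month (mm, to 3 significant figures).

236 mm

10T/I = 10 × 31.4 / 108.3 = 2.8994
(10T/I)^a = 2.8994^2.386 = 12.6785
Uncorrected PET = 16 × 12.6785 = 202.856 mm
Correction = (N/12)(d/30) = (13.5/12)(31/30) = 1.1625
PET = 202.856 × 1.1625 = 235.820 mm/month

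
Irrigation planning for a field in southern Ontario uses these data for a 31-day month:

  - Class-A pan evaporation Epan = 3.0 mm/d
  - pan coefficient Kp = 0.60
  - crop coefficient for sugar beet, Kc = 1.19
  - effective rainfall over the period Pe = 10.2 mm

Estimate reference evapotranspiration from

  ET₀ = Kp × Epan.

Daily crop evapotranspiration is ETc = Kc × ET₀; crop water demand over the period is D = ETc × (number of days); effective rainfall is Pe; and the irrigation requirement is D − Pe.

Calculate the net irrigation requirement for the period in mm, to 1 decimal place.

56.2 mm

ET₀ = 0.60 × 3.0 = 1.8000 mm/d
ETc = Kc × ET₀ = 1.19 × 1.8000 = 2.1420 mm/d
Crop demand D = ETc × 31 d = 2.1420 × 31 = 66.402 mm
D − Pe = 66.402 − 10.2 = 56.202 mm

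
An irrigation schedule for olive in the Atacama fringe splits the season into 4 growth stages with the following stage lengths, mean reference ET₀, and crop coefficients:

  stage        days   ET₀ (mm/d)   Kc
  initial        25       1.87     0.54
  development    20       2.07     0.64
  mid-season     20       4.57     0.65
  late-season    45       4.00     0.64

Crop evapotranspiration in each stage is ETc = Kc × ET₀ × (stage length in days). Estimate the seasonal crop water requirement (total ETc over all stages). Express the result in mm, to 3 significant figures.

226 mm

initial: 0.54 × 1.87 × 25 = 25.25 mm
development: 0.64 × 2.07 × 20 = 26.50 mm
mid-season: 0.65 × 4.57 × 20 = 59.41 mm
late-season: 0.64 × 4.00 × 45 = 115.20 mm
Seasonal total = 226.36 mm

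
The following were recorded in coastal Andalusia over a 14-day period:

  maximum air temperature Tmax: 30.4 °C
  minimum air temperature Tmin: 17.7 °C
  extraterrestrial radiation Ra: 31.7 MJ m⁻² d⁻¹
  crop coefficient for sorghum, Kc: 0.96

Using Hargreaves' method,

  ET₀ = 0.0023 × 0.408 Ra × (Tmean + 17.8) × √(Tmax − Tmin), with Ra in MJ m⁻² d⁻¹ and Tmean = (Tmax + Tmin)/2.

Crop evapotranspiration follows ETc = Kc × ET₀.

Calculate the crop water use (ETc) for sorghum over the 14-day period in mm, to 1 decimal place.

59.6 mm

Tmean = (30.4 + 17.7)/2 = 24.05 °C
0.408 Ra = 0.408 × 31.7 = 12.9336 mm/d equivalent
ET₀ = 0.0023 × 12.9336 × (24.05 + 17.8) × √12.7 = 0.0023 × 12.9336 × 41.85 × 3.5637 = 4.4365 mm/d
ETc = Kc × ET₀ = 0.96 × 4.4365 = 4.2590 mm/d
Over 14 days: 4.2590 × 14 = 59.626 mm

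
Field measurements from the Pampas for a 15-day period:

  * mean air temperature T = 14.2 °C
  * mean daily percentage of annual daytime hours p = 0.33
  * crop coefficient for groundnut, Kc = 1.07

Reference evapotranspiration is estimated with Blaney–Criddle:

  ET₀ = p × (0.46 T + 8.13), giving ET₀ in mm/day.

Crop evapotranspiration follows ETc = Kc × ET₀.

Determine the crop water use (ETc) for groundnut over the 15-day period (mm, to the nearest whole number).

ET₀ = 0.33 × (0.46 × 14.2 + 8.13) = 0.33 × 14.662 = 4.8385 mm/d
ETc = Kc × ET₀ = 1.07 × 4.8385 = 5.1772 mm/d
Over 15 days: 5.1772 × 15 = 77.658 mm

78 mm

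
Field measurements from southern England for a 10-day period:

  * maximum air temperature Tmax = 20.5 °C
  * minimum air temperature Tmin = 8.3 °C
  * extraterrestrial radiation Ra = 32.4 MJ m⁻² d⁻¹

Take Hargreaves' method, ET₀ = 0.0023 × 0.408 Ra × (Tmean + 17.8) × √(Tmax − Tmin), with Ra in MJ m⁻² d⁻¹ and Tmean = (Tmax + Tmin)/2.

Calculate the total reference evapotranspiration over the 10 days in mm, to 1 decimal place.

34.2 mm

Tmean = (20.5 + 8.3)/2 = 14.40 °C
0.408 Ra = 0.408 × 32.4 = 13.2192 mm/d equivalent
ET₀ = 0.0023 × 13.2192 × (14.40 + 17.8) × √12.2 = 0.0023 × 13.2192 × 32.20 × 3.4928 = 3.4195 mm/d
Over 10 days: 3.4195 × 10 = 34.195 mm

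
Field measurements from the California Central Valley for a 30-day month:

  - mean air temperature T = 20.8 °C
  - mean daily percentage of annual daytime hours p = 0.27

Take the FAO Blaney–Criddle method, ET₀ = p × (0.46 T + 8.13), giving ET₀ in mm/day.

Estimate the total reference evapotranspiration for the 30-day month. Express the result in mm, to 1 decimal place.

ET₀ = 0.27 × (0.46 × 20.8 + 8.13) = 0.27 × 17.698 = 4.7785 mm/d
Monthly total = 4.7785 × 30 = 143.355 mm

143.4 mm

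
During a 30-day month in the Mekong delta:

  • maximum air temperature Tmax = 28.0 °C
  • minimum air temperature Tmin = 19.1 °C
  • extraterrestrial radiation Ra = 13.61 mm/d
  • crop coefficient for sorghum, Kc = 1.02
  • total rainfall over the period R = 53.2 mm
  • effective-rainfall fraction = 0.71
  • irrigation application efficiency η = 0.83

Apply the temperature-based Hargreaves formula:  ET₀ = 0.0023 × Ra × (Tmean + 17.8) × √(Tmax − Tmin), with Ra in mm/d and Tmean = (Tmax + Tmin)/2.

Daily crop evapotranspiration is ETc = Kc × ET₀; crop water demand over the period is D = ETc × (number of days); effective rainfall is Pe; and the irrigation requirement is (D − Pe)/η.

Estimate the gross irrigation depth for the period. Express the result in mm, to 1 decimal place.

Tmean = (28.0 + 19.1)/2 = 23.55 °C
ET₀ = 0.0023 × 13.61 × (23.55 + 17.8) × √8.9 = 0.0023 × 13.61 × 41.35 × 2.9833 = 3.8615 mm/d
ETc = Kc × ET₀ = 1.02 × 3.8615 = 3.9387 mm/d
Crop demand D = ETc × 30 d = 3.9387 × 30 = 118.161 mm
Pe = 0.71 × 53.2 = 37.772 mm
D − Pe = 118.161 − 37.772 = 80.389 mm
Gross irrigation = 80.389 / 0.83 = 96.854 mm

96.9 mm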